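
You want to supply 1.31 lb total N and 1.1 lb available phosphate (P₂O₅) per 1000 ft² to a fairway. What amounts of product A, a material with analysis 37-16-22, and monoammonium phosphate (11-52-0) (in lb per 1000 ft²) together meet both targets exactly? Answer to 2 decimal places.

3.20 lb product A, 1.13 lb monoammonium phosphate

Per-1000 ft² balance (a = product A, b = monoammonium phosphate):
N: 0.37·a + 0.11·b = 1.31
P₂O₅: 0.16·a + 0.52·b = 1.1
From row1: a = (1.31 − 0.11·b) / 0.37.
Into row2: 0.16·(1.31 − 0.11·b)/0.37 + 0.52·b = 1.1 → b = 1.12929, a = 3.20481.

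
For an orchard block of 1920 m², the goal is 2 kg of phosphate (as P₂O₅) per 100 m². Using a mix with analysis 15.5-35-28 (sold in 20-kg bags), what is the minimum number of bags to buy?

6 bags

Product per 100 m² = 2 / 35% = 5.71429 kg.
Total product = 5.71429 × 1920 / 100 = 109.714 kg.
Bags = ⌈109.714 / 20⌉ = 6.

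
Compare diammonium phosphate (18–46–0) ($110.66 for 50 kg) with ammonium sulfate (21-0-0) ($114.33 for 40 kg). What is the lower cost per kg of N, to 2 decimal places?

$12.30 per kg N (diammonium phosphate)

diammonium phosphate: N per bag = 50 × 18% = 9 kg; cost = 110.66 / 9 = $12.2956/kg N.
ammonium sulfate: N per bag = 40 × 21% = 8.4 kg; cost = 114.33 / 8.4 = $13.6107/kg N.
diammonium phosphate is cheaper.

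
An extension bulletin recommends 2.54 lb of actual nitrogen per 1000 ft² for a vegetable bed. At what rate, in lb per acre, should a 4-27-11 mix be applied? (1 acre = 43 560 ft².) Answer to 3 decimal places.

Product per 1000 ft² = 2.54 / 4% = 63.5 lb.
Convert to per acre: 63.5 × 43.56 = 2766.06 lb.

2766.060 lb of product per acre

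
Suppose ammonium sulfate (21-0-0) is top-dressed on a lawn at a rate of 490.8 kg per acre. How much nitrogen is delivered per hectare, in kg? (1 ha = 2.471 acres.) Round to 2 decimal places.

254.68 kg N per hectare

nitrogen per acre = 490.8 × 21% = 103.068 kg.
Convert to per hectare: 103.068 × 2.471 = 254.681 kg.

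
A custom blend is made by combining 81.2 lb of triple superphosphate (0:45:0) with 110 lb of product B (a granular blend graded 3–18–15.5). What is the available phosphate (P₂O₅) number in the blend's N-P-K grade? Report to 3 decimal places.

29.467% P₂O₅

Total mass = 81.2 + 110 = 191.2 lb.
P₂O₅ mass = 45%×81.2 + 18%×110 = 56.34 lb.
% P₂O₅ = 56.34 / 191.2 = 29.4665%.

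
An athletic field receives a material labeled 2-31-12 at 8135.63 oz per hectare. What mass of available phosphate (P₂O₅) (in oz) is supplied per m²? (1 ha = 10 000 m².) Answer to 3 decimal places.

P₂O₅ per hectare = 8135.63 × 31% = 2522.05 oz.
Convert to per m²: 2522.05 × 0.0001 = 0.252205 oz.

0.252 oz P₂O₅ per sq m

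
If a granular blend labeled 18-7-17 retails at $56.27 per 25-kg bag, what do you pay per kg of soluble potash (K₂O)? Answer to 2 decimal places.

$13.24 per kg K₂O

K₂O in bag = 25 × 17% = 4.25 kg.
Cost per kg K₂O = $56.27 / 4.25 = $13.2400.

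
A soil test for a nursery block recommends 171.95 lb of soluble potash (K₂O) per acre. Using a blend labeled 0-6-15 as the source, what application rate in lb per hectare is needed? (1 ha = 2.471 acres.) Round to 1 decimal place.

Product per acre = 171.95 / 15% = 1146.33 lb.
Convert to per hectare: 1146.33 × 2.471 = 2832.59 lb.

2832.6 lb of product per hectare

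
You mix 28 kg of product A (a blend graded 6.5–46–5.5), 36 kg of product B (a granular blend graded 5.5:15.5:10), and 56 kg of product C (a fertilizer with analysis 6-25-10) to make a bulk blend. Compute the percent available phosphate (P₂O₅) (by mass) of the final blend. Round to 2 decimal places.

Total mass = 28 + 36 + 56 = 120 kg.
P₂O₅ mass = 46%×28 + 15.5%×36 + 25%×56 = 32.46 kg.
% P₂O₅ = 32.46 / 120 = 27.05%.

27.05% P₂O₅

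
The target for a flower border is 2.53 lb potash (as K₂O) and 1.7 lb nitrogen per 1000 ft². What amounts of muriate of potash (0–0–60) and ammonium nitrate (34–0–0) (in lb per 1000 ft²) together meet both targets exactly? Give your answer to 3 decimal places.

Let a = lb of muriate of potash, b = lb of ammonium nitrate (per 1000 ft²).
K₂O: 0.6·a + 0·b = 2.53
N: 0·a + 0.34·b = 1.7
Solving simultaneously: a = 4.21667, b = 5.

4.217 lb muriate of potash, 5.000 lb ammonium nitrate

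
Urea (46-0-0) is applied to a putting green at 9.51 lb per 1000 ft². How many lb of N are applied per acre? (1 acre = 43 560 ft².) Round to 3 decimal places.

190.558 lb N per acre

nitrogen per 1000 ft² = 9.51 × 46% = 4.3746 lb.
Convert to per acre: 4.3746 × 43.56 = 190.5576 lb.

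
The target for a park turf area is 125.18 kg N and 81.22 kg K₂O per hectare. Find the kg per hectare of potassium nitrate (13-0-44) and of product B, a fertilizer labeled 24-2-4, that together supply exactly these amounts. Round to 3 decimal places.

144.279 kg potassium nitrate, 443.432 kg product B

Per-hectare balance (a = potassium nitrate, b = product B):
N: 0.13·a + 0.24·b = 125.18
K₂O: 0.44·a + 0.04·b = 81.22
From row1: a = (125.18 − 0.24·b) / 0.13.
Into row2: 0.44·(125.18 − 0.24·b)/0.13 + 0.04·b = 81.22 → b = 443.4323, a = 144.2789.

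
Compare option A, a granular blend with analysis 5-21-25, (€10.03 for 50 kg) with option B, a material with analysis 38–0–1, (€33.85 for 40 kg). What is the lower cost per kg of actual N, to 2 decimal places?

€2.23 per kg N (option B)

option A: N per bag = 50 × 5% = 2.5 kg; cost = 10.03 / 2.5 = €4.0120/kg N.
option B: N per bag = 40 × 38% = 15.2 kg; cost = 33.85 / 15.2 = €2.2270/kg N.
option B is cheaper.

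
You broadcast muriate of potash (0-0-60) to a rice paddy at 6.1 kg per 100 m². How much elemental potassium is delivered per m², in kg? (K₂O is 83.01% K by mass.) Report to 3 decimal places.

0.030 kg K per sq m

K₂O per 100 m² = 6.1 × 60% = 3.66 kg.
Elemental K = 3.66 × 0.8301 = 3.03817 kg per 100 m².
Convert to per m²: 3.03817 × 0.01 = 0.0303817 kg.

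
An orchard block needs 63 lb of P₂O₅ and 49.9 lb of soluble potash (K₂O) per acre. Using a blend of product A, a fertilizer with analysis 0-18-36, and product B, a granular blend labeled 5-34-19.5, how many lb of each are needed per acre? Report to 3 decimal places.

Let a = lb of product A, b = lb of product B (per acre).
P₂O₅: 0.18·a + 0.34·b = 63
K₂O: 0.36·a + 0.195·b = 49.9
From row1: a = (63 − 0.34·b) / 0.18.
Into row2: 0.36·(63 − 0.34·b)/0.18 + 0.195·b = 49.9 → b = 156.9072, a = 53.6197.

53.620 lb product A, 156.907 lb product B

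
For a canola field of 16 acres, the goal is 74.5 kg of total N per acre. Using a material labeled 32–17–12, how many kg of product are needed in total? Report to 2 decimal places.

Product per acre = 74.5 / 32% = 232.812 kg.
Total product = 232.812 × 16 = 3725 kg.

3725.00 kg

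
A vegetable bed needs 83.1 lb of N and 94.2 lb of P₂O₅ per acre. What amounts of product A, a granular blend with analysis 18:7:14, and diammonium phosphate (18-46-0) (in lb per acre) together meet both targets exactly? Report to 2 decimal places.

With a, b = lb per acre of product A and diammonium phosphate:
N: 0.18·a + 0.18·b = 83.1
P₂O₅: 0.07·a + 0.46·b = 94.2
Solving simultaneously: a = 302.991, b = 158.675.

302.99 lb product A, 158.68 lb diammonium phosphate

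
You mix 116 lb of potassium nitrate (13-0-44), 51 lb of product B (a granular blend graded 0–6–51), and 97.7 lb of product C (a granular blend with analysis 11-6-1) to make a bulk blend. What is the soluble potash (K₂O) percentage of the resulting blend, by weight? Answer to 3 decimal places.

29.478% K₂O

Total mass = 116 + 51 + 97.7 = 264.7 lb.
K₂O mass = 44%×116 + 51%×51 + 1%×97.7 = 78.027 lb.
% K₂O = 78.027 / 264.7 = 29.4775%.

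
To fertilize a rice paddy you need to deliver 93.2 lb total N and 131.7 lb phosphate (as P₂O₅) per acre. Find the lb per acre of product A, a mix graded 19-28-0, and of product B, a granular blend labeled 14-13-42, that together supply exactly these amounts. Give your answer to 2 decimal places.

Let a = lb of product A, b = lb of product B (per acre).
N: 0.19·a + 0.14·b = 93.2
P₂O₅: 0.28·a + 0.13·b = 131.7
From row1: a = (93.2 − 0.14·b) / 0.19.
Into row2: 0.28·(93.2 − 0.14·b)/0.19 + 0.13·b = 131.7 → b = 74, a = 436.

436.00 lb product A, 74.00 lb product B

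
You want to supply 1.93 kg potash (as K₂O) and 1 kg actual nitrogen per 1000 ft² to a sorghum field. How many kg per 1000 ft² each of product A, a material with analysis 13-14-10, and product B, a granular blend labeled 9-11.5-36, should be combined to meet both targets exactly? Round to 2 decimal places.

4.93 kg product A, 3.99 kg product B

With a, b = kg per 1000 ft² of product A and product B:
K₂O: 0.1·a + 0.36·b = 1.93
N: 0.13·a + 0.09·b = 1
From row1: a = (1.93 − 0.36·b) / 0.1.
Into row2: 0.13·(1.93 − 0.36·b)/0.1 + 0.09·b = 1 → b = 3.99206, a = 4.92857.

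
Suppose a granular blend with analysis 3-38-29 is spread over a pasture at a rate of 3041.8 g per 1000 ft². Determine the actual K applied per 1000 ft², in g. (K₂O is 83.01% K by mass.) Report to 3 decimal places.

K₂O per 1000 ft² = 3041.8 × 29% = 882.122 g.
Elemental K = 882.122 × 0.8301 = 732.24947 g per 1000 ft².

732.249 g K per thousand sq ft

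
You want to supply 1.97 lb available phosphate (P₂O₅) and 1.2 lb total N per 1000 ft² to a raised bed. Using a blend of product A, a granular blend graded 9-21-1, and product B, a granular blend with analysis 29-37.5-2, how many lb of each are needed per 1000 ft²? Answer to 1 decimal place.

4.5 lb product A, 2.8 lb product B

Per-1000 ft² balance (a = product A, b = product B):
P₂O₅: 0.21·a + 0.375·b = 1.97
N: 0.09·a + 0.29·b = 1.2
Eliminate a: (row1) − 0.21/0.09·(row2) → -0.301667·b = -0.83, so b = 2.75138.
Back-substitute: a = (1.97 − 0.375·2.75138) / 0.21 = 4.46777.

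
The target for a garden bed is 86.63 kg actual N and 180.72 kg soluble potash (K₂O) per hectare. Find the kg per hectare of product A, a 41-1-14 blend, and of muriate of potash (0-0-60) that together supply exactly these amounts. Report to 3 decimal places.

211.293 kg product A, 251.898 kg muriate of potash

With a, b = kg per hectare of product A and muriate of potash:
N: 0.41·a + 0·b = 86.63
K₂O: 0.14·a + 0.6·b = 180.72
Eliminate b: (row1) − 0/0.6·(row2) → 0.41·a = 86.63, so a = 211.2927.
Then b = (180.72 − 0.14·211.2927) / 0.6 = 251.8984.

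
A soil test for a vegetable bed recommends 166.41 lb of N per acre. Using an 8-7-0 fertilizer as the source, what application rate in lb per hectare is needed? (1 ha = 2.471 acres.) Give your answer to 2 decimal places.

5139.99 lb of product per hectare

Product per acre = 166.41 / 8% = 2080.12 lb.
Convert to per hectare: 2080.12 × 2.471 = 5139.989 lb.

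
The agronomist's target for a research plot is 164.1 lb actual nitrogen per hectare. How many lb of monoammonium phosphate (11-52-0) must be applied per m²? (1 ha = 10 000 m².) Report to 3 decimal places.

Product per hectare = 164.1 / 11% = 1491.82 lb.
Convert to per m²: 1491.82 × 0.0001 = 0.149182 lb.

0.149 lb of product per sq m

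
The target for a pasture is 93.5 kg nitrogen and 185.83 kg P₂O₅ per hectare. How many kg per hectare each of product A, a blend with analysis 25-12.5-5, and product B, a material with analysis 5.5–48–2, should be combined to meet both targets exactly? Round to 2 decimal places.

Let a = kg of product A, b = kg of product B (per hectare).
N: 0.25·a + 0.055·b = 93.5
P₂O₅: 0.125·a + 0.48·b = 185.83
Solving simultaneously: a = 306.381, b = 307.359.

306.38 kg product A, 307.36 kg product B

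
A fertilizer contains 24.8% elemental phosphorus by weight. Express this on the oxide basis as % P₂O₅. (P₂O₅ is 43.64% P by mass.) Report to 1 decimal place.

56.8% P₂O₅

%P₂O₅ = 24.8 / 0.4364 = 56.8286%.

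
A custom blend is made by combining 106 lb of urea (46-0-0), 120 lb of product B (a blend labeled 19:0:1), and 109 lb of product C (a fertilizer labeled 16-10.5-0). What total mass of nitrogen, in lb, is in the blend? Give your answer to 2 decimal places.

N mass = 46%×106 + 19%×120 + 16%×109 = 89 lb.

89.00 lb N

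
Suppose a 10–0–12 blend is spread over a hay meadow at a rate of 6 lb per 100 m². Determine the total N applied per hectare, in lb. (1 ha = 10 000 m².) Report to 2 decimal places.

nitrogen per 100 m² = 6 × 10% = 0.6 lb.
Convert to per hectare: 0.6 × 100 = 60 lb.

60.00 lb N per hectare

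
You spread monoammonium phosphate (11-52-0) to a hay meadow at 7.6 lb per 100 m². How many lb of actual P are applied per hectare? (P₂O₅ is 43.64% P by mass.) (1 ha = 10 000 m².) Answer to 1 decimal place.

P₂O₅ per 100 m² = 7.6 × 52% = 3.952 lb.
Elemental P = 3.952 × 0.4364 = 1.72465 lb per 100 m².
Convert to per hectare: 1.72465 × 100 = 172.465 lb.

172.5 lb P per hectare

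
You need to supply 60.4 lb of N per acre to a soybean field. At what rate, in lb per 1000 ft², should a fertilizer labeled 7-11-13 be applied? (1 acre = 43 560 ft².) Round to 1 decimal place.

19.8 lb of product per thousand sq ft

Product per acre = 60.4 / 7% = 862.857 lb.
Convert to per 1000 ft²: 862.857 × 0.0229568 = 19.8085 lb.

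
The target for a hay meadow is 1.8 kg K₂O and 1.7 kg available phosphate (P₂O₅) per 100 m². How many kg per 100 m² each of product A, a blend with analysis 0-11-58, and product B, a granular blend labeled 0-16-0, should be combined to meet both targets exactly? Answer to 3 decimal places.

With a, b = kg per 100 m² of product A and product B:
K₂O: 0.58·a + 0·b = 1.8
P₂O₅: 0.11·a + 0.16·b = 1.7
Solving simultaneously: a = 3.10345, b = 8.49138.

3.103 kg product A, 8.491 kg product B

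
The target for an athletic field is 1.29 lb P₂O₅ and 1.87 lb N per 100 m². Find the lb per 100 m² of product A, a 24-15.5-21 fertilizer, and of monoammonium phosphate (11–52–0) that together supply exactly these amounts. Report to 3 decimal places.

Let a = lb of product A, b = lb of monoammonium phosphate (per 100 m²).
P₂O₅: 0.155·a + 0.52·b = 1.29
N: 0.24·a + 0.11·b = 1.87
Eliminate a: (row1) − 0.155/0.24·(row2) → 0.448958·b = 0.0822917, so b = 0.183295.
Back-substitute: a = (1.29 − 0.52·0.183295) / 0.155 = 7.70766.

7.708 lb product A, 0.183 lb monoammonium phosphate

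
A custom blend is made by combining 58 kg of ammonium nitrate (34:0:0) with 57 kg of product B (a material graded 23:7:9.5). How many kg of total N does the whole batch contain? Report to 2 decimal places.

N mass = 34%×58 + 23%×57 = 32.83 kg.

32.83 kg N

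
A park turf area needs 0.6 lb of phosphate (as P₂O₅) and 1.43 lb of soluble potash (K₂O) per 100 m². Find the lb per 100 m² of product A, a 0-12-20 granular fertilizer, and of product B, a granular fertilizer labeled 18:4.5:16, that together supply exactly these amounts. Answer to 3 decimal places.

3.103 lb product A, 5.059 lb product B

Per-100 m² balance (a = product A, b = product B):
P₂O₅: 0.12·a + 0.045·b = 0.6
K₂O: 0.2·a + 0.16·b = 1.43
From row1: a = (0.6 − 0.045·b) / 0.12.
Into row2: 0.2·(0.6 − 0.045·b)/0.12 + 0.16·b = 1.43 → b = 5.05882, a = 3.10294.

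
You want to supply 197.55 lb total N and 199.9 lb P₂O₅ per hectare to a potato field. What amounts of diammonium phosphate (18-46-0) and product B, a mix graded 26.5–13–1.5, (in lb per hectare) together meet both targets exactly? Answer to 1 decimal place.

With a, b = lb per hectare of diammonium phosphate and product B:
N: 0.18·a + 0.265·b = 197.55
P₂O₅: 0.46·a + 0.13·b = 199.9
Solving simultaneously: a = 277.076, b = 557.269.

277.1 lb diammonium phosphate, 557.3 lb product B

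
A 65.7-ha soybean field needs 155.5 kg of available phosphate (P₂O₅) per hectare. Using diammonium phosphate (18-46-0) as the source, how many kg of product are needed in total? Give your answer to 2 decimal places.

Product per hectare = 155.5 / 46% = 338.043 kg.
Total product = 338.043 × 65.7 = 22209.457 kg.

22209.46 kg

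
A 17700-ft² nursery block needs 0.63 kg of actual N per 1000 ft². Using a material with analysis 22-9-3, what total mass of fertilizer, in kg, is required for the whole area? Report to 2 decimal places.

50.69 kg

Product per 1000 ft² = 0.63 / 22% = 2.86364 kg.
Total product = 2.86364 × 17700 / 1000 = 50.6864 kg.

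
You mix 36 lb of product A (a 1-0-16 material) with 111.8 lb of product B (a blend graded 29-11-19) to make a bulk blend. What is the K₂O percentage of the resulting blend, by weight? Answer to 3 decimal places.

18.269% K₂O

Total mass = 36 + 111.8 = 147.8 lb.
K₂O mass = 16%×36 + 19%×111.8 = 27.002 lb.
% K₂O = 27.002 / 147.8 = 18.2693%.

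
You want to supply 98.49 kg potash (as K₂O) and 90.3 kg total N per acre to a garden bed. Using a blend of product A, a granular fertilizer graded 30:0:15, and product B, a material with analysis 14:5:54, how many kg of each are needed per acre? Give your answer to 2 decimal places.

248.04 kg product A, 113.49 kg product B

With a, b = kg per acre of product A and product B:
K₂O: 0.15·a + 0.54·b = 98.49
N: 0.3·a + 0.14·b = 90.3
From row1: a = (98.49 − 0.54·b) / 0.15.
Into row2: 0.3·(98.49 − 0.54·b)/0.15 + 0.14·b = 90.3 → b = 113.489, a = 248.038.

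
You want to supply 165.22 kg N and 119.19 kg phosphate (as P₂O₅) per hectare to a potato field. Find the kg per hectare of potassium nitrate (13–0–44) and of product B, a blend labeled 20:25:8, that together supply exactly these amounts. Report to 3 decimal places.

Per-hectare balance (a = potassium nitrate, b = product B):
N: 0.13·a + 0.2·b = 165.22
P₂O₅: 0·a + 0.25·b = 119.19
Solving simultaneously: a = 537.4462, b = 476.76.

537.446 kg potassium nitrate, 476.760 kg product B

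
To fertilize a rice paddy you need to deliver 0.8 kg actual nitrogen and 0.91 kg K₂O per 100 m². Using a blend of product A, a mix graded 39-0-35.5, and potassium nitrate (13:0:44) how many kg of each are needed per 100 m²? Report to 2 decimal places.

1.86 kg product A, 0.57 kg potassium nitrate

With a, b = kg per 100 m² of product A and potassium nitrate:
N: 0.39·a + 0.13·b = 0.8
K₂O: 0.355·a + 0.44·b = 0.91
Solving simultaneously: a = 1.86289, b = 0.565165.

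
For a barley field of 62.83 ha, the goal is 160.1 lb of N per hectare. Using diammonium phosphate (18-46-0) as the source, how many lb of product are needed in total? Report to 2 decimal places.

55883.79 lb

Product per hectare = 160.1 / 18% = 889.444 lb.
Total product = 889.444 × 62.83 = 55883.794 lb.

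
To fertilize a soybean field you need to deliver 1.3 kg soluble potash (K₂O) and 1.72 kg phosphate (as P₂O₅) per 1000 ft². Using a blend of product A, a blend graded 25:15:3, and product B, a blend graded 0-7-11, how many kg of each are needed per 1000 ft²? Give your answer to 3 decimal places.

6.819 kg product A, 9.958 kg product B

With a, b = kg per 1000 ft² of product A and product B:
K₂O: 0.03·a + 0.11·b = 1.3
P₂O₅: 0.15·a + 0.07·b = 1.72
Eliminate a: (row1) − 0.03/0.15·(row2) → 0.096·b = 0.956, so b = 9.95833.
Back-substitute: a = (1.3 − 0.11·9.95833) / 0.03 = 6.81944.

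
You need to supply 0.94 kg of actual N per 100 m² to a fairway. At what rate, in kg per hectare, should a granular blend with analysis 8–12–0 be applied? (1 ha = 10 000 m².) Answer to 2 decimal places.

1175.00 kg of product per hectare

Product per 100 m² = 0.94 / 8% = 11.75 kg.
Convert to per hectare: 11.75 × 100 = 1175 kg.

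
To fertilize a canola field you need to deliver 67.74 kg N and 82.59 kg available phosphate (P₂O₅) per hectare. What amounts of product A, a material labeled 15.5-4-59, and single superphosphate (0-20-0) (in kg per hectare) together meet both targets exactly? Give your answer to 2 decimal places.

Per-hectare balance (a = product A, b = single superphosphate):
N: 0.155·a + 0·b = 67.74
P₂O₅: 0.04·a + 0.2·b = 82.59
Eliminate b: (row1) − 0/0.2·(row2) → 0.155·a = 67.74, so a = 437.032.
Then b = (82.59 − 0.04·437.032) / 0.2 = 325.544.

437.03 kg product A, 325.54 kg single superphosphate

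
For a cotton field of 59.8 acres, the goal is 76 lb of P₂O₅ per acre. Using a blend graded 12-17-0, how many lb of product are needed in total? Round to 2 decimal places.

26734.12 lb

Product per acre = 76 / 17% = 447.059 lb.
Total product = 447.059 × 59.8 = 26734.118 lb.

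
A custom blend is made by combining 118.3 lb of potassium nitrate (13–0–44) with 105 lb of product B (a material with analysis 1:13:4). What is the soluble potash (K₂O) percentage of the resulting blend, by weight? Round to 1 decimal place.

Total mass = 118.3 + 105 = 223.3 lb.
K₂O mass = 44%×118.3 + 4%×105 = 56.252 lb.
% K₂O = 56.252 / 223.3 = 25.1912%.

25.2% K₂O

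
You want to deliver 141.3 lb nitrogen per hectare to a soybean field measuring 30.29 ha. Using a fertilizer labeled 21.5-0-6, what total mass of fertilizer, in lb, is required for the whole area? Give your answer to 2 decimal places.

Product per hectare = 141.3 / 21.5% = 657.209 lb.
Total product = 657.209 × 30.29 = 19906.8698 lb.

19906.87 lb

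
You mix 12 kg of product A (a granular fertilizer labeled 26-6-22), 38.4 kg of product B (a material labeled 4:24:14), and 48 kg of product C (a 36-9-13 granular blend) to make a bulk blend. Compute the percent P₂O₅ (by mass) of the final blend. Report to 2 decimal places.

Total mass = 12 + 38.4 + 48 = 98.4 kg.
P₂O₅ mass = 6%×12 + 24%×38.4 + 9%×48 = 14.256 kg.
% P₂O₅ = 14.256 / 98.4 = 14.4878%.

14.49% P₂O₅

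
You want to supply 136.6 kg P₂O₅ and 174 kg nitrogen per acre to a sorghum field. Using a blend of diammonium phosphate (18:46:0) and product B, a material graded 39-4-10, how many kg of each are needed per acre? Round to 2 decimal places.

268.95 kg diammonium phosphate, 322.02 kg product B

Let a = kg of diammonium phosphate, b = kg of product B (per acre).
P₂O₅: 0.46·a + 0.04·b = 136.6
N: 0.18·a + 0.39·b = 174
Solving simultaneously: a = 268.9547, b = 322.021.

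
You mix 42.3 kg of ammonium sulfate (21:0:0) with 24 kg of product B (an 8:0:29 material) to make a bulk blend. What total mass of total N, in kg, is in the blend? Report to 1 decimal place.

10.8 kg N

N mass = 21%×42.3 + 8%×24 = 10.803 kg.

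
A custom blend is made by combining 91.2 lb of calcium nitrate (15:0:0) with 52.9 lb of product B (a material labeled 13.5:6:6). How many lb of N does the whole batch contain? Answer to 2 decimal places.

20.82 lb N

N mass = 15%×91.2 + 13.5%×52.9 = 20.8215 lb.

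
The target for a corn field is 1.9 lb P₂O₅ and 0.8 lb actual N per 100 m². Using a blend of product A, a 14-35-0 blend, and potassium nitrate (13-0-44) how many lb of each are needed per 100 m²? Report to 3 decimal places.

5.429 lb product A, 0.308 lb potassium nitrate

With a, b = lb per 100 m² of product A and potassium nitrate:
P₂O₅: 0.35·a + 0·b = 1.9
N: 0.14·a + 0.13·b = 0.8
Eliminate b: (row1) − 0/0.13·(row2) → 0.35·a = 1.9, so a = 5.42857.
Then b = (0.8 − 0.14·5.42857) / 0.13 = 0.307692.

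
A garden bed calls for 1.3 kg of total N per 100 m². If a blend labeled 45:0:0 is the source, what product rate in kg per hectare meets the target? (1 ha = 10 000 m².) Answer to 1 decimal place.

Product per 100 m² = 1.3 / 45% = 2.88889 kg.
Convert to per hectare: 2.88889 × 100 = 288.889 kg.

288.9 kg of product per hectare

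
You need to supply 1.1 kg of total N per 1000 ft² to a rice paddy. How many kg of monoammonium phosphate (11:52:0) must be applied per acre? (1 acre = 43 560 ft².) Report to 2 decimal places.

435.60 kg of product per acre

Product per 1000 ft² = 1.1 / 11% = 10 kg.
Convert to per acre: 10 × 43.56 = 435.6 kg.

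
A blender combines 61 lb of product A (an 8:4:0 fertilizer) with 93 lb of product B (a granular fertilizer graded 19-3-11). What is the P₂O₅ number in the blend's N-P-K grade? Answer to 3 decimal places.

3.396% P₂O₅

Total mass = 61 + 93 = 154 lb.
P₂O₅ mass = 4%×61 + 3%×93 = 5.23 lb.
% P₂O₅ = 5.23 / 154 = 3.3961%.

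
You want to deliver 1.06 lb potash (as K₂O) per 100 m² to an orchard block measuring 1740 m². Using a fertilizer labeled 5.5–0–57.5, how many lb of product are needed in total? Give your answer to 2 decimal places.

Product per 100 m² = 1.06 / 57.5% = 1.84348 lb.
Total product = 1.84348 × 1740 / 100 = 32.0765 lb.

32.08 lb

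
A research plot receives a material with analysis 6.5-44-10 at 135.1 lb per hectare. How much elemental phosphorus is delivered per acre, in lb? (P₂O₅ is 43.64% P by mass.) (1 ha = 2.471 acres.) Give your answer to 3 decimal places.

P₂O₅ per hectare = 135.1 × 44% = 59.444 lb.
Elemental P = 59.444 × 0.4364 = 25.9414 lb per hectare.
Convert to per acre: 25.9414 × 0.404694 = 10.4983 lb.

10.498 lb P per acre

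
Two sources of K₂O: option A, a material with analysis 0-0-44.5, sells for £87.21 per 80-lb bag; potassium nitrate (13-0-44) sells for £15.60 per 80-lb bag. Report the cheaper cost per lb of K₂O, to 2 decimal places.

option A: K₂O per bag = 80 × 44.5% = 35.6 lb; cost = 87.21 / 35.6 = £2.4497/lb K₂O.
potassium nitrate: K₂O per bag = 80 × 44% = 35.2 lb; cost = 15.60 / 35.2 = £0.4432/lb K₂O.
potassium nitrate is cheaper.

£0.44 per lb K₂O (potassium nitrate)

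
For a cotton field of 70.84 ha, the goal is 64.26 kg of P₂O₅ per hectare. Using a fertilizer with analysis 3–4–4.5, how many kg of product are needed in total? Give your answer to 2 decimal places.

Product per hectare = 64.26 / 4% = 1606.5 kg.
Total product = 1606.5 × 70.84 = 113804.46 kg.

113804.46 kg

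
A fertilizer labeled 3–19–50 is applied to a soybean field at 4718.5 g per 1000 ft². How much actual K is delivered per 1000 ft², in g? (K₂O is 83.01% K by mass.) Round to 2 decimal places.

K₂O per 1000 ft² = 4718.5 × 50% = 2359.25 g.
Elemental K = 2359.25 × 0.8301 = 1958.413 g per 1000 ft².

1958.41 g K per thousand sq ft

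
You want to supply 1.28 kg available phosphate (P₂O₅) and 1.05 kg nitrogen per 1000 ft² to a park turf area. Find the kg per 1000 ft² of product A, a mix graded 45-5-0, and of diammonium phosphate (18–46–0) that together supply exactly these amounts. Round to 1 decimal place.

1.3 kg product A, 2.6 kg diammonium phosphate

With a, b = kg per 1000 ft² of product A and diammonium phosphate:
P₂O₅: 0.05·a + 0.46·b = 1.28
N: 0.45·a + 0.18·b = 1.05
Eliminate b: (row1) − 0.46/0.18·(row2) → -1.1·a = -1.40333, so a = 1.27576.
Then b = (1.05 − 0.45·1.27576) / 0.18 = 2.64394.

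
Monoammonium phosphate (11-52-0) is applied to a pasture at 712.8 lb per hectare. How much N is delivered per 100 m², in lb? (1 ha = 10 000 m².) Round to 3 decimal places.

nitrogen per hectare = 712.8 × 11% = 78.408 lb.
Convert to per 100 m²: 78.408 × 0.01 = 0.78408 lb.

0.784 lb N per hundred sq m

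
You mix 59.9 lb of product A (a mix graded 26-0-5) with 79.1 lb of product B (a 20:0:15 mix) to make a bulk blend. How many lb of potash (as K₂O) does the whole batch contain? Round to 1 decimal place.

K₂O mass = 5%×59.9 + 15%×79.1 = 14.86 lb.

14.9 lb K₂O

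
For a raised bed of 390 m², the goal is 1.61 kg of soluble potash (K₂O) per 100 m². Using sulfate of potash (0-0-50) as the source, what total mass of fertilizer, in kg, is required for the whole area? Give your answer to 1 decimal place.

Product per 100 m² = 1.61 / 50% = 3.22 kg.
Total product = 3.22 × 390 / 100 = 12.558 kg.

12.6 kg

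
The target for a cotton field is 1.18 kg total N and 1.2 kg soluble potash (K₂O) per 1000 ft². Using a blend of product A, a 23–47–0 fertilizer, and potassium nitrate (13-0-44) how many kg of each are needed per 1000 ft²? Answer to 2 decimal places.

Per-1000 ft² balance (a = product A, b = potassium nitrate):
N: 0.23·a + 0.13·b = 1.18
K₂O: 0·a + 0.44·b = 1.2
Solving simultaneously: a = 3.58893, b = 2.72727.

3.59 kg product A, 2.73 kg potassium nitrate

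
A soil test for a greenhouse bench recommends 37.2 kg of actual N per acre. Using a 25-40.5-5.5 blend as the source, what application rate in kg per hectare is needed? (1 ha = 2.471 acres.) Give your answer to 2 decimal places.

367.68 kg of product per hectare

Product per acre = 37.2 / 25% = 148.8 kg.
Convert to per hectare: 148.8 × 2.471 = 367.6848 kg.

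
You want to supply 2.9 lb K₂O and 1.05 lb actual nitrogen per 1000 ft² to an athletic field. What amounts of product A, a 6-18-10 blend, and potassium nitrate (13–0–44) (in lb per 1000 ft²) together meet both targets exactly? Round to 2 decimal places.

Let a = lb of product A, b = lb of potassium nitrate (per 1000 ft²).
K₂O: 0.1·a + 0.44·b = 2.9
N: 0.06·a + 0.13·b = 1.05
Eliminate b: (row1) − 0.44/0.13·(row2) → -0.103077·a = -0.653846, so a = 6.34328.
Then b = (1.05 − 0.06·6.34328) / 0.13 = 5.14925.

6.34 lb product A, 5.15 lb potassium nitrate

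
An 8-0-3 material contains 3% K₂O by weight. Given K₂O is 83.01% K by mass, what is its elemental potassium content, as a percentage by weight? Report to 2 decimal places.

2.49% K

%K = 3 × 0.8301 = 2.4903%.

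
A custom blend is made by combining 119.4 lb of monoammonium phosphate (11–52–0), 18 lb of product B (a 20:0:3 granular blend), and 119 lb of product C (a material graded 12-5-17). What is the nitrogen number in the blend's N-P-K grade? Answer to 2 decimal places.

Total mass = 119.4 + 18 + 119 = 256.4 lb.
N mass = 11%×119.4 + 20%×18 + 12%×119 = 31.014 lb.
% N = 31.014 / 256.4 = 12.0959%.

12.10% N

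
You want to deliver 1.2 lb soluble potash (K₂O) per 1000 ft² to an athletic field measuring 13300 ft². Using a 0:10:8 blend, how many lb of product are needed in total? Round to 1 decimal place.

Product per 1000 ft² = 1.2 / 8% = 15 lb.
Total product = 15 × 13300 / 1000 = 199.5 lb.

199.5 lb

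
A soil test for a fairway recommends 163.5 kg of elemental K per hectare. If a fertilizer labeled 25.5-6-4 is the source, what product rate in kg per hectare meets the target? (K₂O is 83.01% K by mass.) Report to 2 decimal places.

As K₂O: 163.5 / 0.8301 = 196.964 kg per hectare.
Product per hectare = 196.964 / 4% = 4924.106 kg.

4924.11 kg of product per hectare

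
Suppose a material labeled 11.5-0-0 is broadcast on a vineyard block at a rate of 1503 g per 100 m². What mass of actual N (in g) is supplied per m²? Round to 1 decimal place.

nitrogen per 100 m² = 1503 × 11.5% = 172.845 g.
Convert to per m²: 172.845 × 0.01 = 1.72845 g.

1.7 g N per sq m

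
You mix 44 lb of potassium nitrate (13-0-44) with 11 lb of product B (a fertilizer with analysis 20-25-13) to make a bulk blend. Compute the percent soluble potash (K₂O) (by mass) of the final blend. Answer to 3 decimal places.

37.800% K₂O

Total mass = 44 + 11 = 55 lb.
K₂O mass = 44%×44 + 13%×11 = 20.79 lb.
% K₂O = 20.79 / 55 = 37.8%.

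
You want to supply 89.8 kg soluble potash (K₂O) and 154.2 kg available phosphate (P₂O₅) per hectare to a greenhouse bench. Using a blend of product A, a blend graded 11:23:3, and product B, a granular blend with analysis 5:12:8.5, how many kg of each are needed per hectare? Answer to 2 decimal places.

146.14 kg product A, 1004.89 kg product B

With a, b = kg per hectare of product A and product B:
K₂O: 0.03·a + 0.085·b = 89.8
P₂O₅: 0.23·a + 0.12·b = 154.2
Eliminate b: (row1) − 0.085/0.12·(row2) → -0.132917·a = -19.425, so a = 146.144.
Then b = (154.2 − 0.23·146.144) / 0.12 = 1004.8903.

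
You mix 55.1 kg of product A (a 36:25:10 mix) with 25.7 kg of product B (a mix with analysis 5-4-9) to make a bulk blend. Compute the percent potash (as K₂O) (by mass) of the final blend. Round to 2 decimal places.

Total mass = 55.1 + 25.7 = 80.8 kg.
K₂O mass = 10%×55.1 + 9%×25.7 = 7.823 kg.
% K₂O = 7.823 / 80.8 = 9.68193%.

9.68% K₂O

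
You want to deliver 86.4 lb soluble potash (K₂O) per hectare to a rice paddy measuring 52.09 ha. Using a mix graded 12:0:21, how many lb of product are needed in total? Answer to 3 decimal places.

Product per hectare = 86.4 / 21% = 411.429 lb.
Total product = 411.429 × 52.09 = 21431.3143 lb.

21431.314 lb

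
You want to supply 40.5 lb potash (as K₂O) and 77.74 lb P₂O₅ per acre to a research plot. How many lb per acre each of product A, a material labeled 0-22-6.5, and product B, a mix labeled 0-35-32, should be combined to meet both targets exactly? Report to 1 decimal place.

224.6 lb product A, 80.9 lb product B

Let a = lb of product A, b = lb of product B (per acre).
K₂O: 0.065·a + 0.32·b = 40.5
P₂O₅: 0.22·a + 0.35·b = 77.74
Solving simultaneously: a = 224.592, b = 80.9423.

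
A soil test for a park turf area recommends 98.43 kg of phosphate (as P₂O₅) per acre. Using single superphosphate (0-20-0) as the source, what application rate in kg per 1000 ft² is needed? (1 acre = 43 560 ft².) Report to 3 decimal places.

11.298 kg of product per thousand sq ft

Product per acre = 98.43 / 20% = 492.15 kg.
Convert to per 1000 ft²: 492.15 × 0.0229568 = 11.2982 kg.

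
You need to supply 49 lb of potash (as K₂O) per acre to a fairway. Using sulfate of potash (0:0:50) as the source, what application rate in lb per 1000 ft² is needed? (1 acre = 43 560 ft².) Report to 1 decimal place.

2.2 lb of product per thousand sq ft

Product per acre = 49 / 50% = 98 lb.
Convert to per 1000 ft²: 98 × 0.0229568 = 2.24977 lb.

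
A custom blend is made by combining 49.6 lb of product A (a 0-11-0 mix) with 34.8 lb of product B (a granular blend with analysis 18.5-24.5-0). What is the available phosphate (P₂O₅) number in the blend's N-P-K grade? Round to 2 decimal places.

Total mass = 49.6 + 34.8 = 84.4 lb.
P₂O₅ mass = 11%×49.6 + 24.5%×34.8 = 13.982 lb.
% P₂O₅ = 13.982 / 84.4 = 16.5664%.

16.57% P₂O₅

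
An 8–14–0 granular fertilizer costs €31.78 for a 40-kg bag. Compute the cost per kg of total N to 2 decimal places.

€9.93 per kg N

N in bag = 40 × 8% = 3.2 kg.
Cost per kg N = €31.78 / 3.2 = €9.9313.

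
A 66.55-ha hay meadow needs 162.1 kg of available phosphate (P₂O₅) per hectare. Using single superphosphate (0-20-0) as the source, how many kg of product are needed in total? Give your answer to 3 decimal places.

53938.775 kg

Product per hectare = 162.1 / 20% = 810.5 kg.
Total product = 810.5 × 66.55 = 53938.775 kg.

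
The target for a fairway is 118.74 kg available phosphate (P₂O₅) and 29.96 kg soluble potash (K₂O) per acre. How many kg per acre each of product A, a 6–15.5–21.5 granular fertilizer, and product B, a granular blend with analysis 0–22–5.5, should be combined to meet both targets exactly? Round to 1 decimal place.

With a, b = kg per acre of product A and product B:
P₂O₅: 0.155·a + 0.22·b = 118.74
K₂O: 0.215·a + 0.055·b = 29.96
From row1: a = (118.74 − 0.22·b) / 0.155.
Into row2: 0.215·(118.74 − 0.22·b)/0.155 + 0.055·b = 29.96 → b = 538.628, a = 1.56028.

1.6 kg product A, 538.6 kg product B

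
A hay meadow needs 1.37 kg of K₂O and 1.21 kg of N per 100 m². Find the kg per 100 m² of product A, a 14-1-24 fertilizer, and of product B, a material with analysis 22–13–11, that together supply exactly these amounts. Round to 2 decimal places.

Let a = kg of product A, b = kg of product B (per 100 m²).
K₂O: 0.24·a + 0.11·b = 1.37
N: 0.14·a + 0.22·b = 1.21
From row1: a = (1.37 − 0.11·b) / 0.24.
Into row2: 0.14·(1.37 − 0.11·b)/0.24 + 0.22·b = 1.21 → b = 2.63636, a = 4.5.

4.50 kg product A, 2.64 kg product B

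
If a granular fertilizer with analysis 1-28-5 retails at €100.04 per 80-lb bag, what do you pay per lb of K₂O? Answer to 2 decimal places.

€25.01 per lb K₂O

K₂O in bag = 80 × 5% = 4 lb.
Cost per lb K₂O = €100.04 / 4 = €25.0100.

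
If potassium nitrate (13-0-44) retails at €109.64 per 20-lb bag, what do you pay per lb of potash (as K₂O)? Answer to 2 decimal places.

€12.46 per lb K₂O

K₂O in bag = 20 × 44% = 8.8 lb.
Cost per lb K₂O = €109.64 / 8.8 = €12.4591.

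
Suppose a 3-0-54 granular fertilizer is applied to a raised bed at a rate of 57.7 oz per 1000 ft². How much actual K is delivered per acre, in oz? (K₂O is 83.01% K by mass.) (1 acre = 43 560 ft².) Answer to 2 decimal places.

K₂O per 1000 ft² = 57.7 × 54% = 31.158 oz.
Elemental K = 31.158 × 0.8301 = 25.8643 oz per 1000 ft².
Convert to per acre: 25.8643 × 43.56 = 1126.647 oz.

1126.65 oz K per acre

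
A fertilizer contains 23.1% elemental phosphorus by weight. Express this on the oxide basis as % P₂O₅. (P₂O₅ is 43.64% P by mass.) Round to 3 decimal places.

%P₂O₅ = 23.1 / 0.4364 = 52.9331%.

52.933% P₂O₅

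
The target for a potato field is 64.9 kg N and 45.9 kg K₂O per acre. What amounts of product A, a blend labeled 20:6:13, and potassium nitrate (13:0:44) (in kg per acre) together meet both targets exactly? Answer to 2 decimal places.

317.71 kg product A, 10.45 kg potassium nitrate

Let a = kg of product A, b = kg of potassium nitrate (per acre).
N: 0.2·a + 0.13·b = 64.9
K₂O: 0.13·a + 0.44·b = 45.9
Eliminate b: (row1) − 0.13/0.44·(row2) → 0.161591·a = 51.3386, so a = 317.707.
Then b = (45.9 − 0.13·317.707) / 0.44 = 10.4501.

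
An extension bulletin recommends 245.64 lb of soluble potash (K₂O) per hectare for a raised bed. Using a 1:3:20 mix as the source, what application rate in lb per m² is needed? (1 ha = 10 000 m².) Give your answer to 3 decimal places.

0.123 lb of product per sq m

Product per hectare = 245.64 / 20% = 1228.2 lb.
Convert to per m²: 1228.2 × 0.0001 = 0.12282 lb.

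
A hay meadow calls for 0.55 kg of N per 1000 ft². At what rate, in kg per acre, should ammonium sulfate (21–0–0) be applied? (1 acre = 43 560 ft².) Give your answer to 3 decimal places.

114.086 kg of product per acre

Product per 1000 ft² = 0.55 / 21% = 2.61905 kg.
Convert to per acre: 2.61905 × 43.56 = 114.0857 kg.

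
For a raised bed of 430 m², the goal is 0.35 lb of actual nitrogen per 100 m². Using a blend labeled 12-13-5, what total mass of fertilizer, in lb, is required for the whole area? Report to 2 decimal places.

12.54 lb

Product per 100 m² = 0.35 / 12% = 2.91667 lb.
Total product = 2.91667 × 430 / 100 = 12.5417 lb.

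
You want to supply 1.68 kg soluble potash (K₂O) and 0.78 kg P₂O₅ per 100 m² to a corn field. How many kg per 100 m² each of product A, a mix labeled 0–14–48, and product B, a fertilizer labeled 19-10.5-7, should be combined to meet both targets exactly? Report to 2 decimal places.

3.00 kg product A, 3.43 kg product B

With a, b = kg per 100 m² of product A and product B:
K₂O: 0.48·a + 0.07·b = 1.68
P₂O₅: 0.14·a + 0.105·b = 0.78
Eliminate b: (row1) − 0.07/0.105·(row2) → 0.386667·a = 1.16, so a = 3.
Then b = (0.78 − 0.14·3) / 0.105 = 3.42857.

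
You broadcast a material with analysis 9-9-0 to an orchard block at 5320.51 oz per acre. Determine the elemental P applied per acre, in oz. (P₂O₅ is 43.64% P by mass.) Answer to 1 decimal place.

209.0 oz P per acre

P₂O₅ per acre = 5320.51 × 9% = 478.846 oz.
Elemental P = 478.846 × 0.4364 = 208.968 oz per acre.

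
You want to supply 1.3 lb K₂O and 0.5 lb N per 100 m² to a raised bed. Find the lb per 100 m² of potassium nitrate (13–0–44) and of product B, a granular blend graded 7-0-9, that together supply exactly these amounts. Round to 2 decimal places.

2.41 lb potassium nitrate, 2.67 lb product B

Let a = lb of potassium nitrate, b = lb of product B (per 100 m²).
K₂O: 0.44·a + 0.09·b = 1.3
N: 0.13·a + 0.07·b = 0.5
Solving simultaneously: a = 2.40838, b = 2.67016.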